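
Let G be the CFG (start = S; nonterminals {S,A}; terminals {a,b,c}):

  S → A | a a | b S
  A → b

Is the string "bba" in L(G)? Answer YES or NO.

CNF form of G:
  S -> T0 T0 | T1 S | b
  A -> b
  T0 -> a
  T1 -> b

CYK fill:
  [0..0]={A,S,T1}  "b"  orig:{A,S}
  [1..1]={A,S,T1}  "b"  orig:{A,S}
  [2..2]={T0}  "a"  orig:{}
  [0..1]={S}  "bb"
  [1..2]=∅  "ba"
  [0..2]=∅  "bba"

S ∉ T[0,2] ⇒ NO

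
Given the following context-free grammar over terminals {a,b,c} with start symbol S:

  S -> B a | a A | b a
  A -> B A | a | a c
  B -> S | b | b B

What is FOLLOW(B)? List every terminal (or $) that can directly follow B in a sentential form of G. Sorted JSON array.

FIRST iteration:
iter 1:
  A via A→a: +{a}
  B via B→b: +{b}
  S via S→B a: +{b}
  S via S→a A: +{a}
  FIRST[S]={a,b}  FIRST[A]={a}  FIRST[B]={b}
iter 2:
  A via A→B A: +{b}
  B via B→S: +{a}
  FIRST[S]={a,b}  FIRST[A]={a,b}  FIRST[B]={a,b}
iter 3: (stable)
  FIRST[S]={a,b}  FIRST[A]={a,b}  FIRST[B]={a,b}

FOLLOW iteration:
initialize: $ ∈ FOLLOW(S)
pass 1:
  A→B A: FOLLOW(B) ⊇ FIRST(A) = {a,b}; new: +{a,b}
  B→S: FOLLOW(S) ⊇ FOLLOW(B) ⊇ {a,b}; new: +{a,b}
  S→a A: FOLLOW(A) ⊇ FOLLOW(S) ⊇ {$,a,b}; new: +{$,a,b}
  FOLLOW(S)={$,a,b}  FOLLOW(A)={$,a,b}  FOLLOW(B)={a,b}
pass 2: (stable)
  FOLLOW(S)={$,a,b}  FOLLOW(A)={$,a,b}  FOLLOW(B)={a,b}

FOLLOW(B) = ["a", "b"]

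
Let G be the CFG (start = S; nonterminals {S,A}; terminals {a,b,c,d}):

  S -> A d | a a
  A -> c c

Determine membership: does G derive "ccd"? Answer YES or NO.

CNF form of G:
  S -> A T1 | T2 T2
  A -> T0 T0
  T0 -> c
  T1 -> d
  T2 -> a

Fill CYK table bottom-up:
  [0..0]={T0}  "c"  orig:{}
  [1..1]={T0}  "c"  orig:{}
  [2..2]={T1}  "d"  orig:{}
  [0..1]={A}  "cc"
  [1..2]=∅  "cd"
  [0..2]={S}  "ccd"

S ∈ T[0,2] ⇒ YES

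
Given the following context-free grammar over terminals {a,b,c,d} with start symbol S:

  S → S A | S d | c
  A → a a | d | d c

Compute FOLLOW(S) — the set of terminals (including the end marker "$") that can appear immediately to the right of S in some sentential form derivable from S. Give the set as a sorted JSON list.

FIRST iteration:
pass 1:
  A via A→a a: +{a}
  A via A→d: +{d}
  S via S→c: +{c}
  FIRST(S)={c}  FIRST(A)={a,d}
pass 2: (no change)
  FIRST(S)={c}  FIRST(A)={a,d}

Compute FOLLOW by fixpoint:
FOLLOW(S) := {$}
[1]
  S→S A: FOLLOW(S) ⊇ FIRST(A) = {a,d}; new: +{a,d}
  S→S A: FOLLOW(A) ⊇ FOLLOW(S) ⊇ {$,a,d}; new: +{$,a,d}
  S: {$,a,d}  A: {$,a,d}
[2] done
  S: {$,a,d}  A: {$,a,d}

FOLLOW(S) = ["$", "a", "d"]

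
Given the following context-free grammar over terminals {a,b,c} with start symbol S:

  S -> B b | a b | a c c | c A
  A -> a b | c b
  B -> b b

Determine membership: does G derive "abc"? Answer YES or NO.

Convert to CNF:
  S -> B T1 | T0 T1 | T0 X3 | T2 A
  A -> T0 T1 | T2 T1
  B -> T1 T1
  T0 -> a
  T1 -> b
  T2 -> c
  X3 -> T2 T2

Fill CYK table bottom-up:
  T[0,0] 'a' = {T0}  orig:{}
  T[1,1] 'b' = {T1}  orig:{}
  T[2,2] 'c' = {T2}  orig:{}
  T[0,1] 'ab' = {A,S}
  T[1,2] 'bc' = ∅
  T[0,2] 'abc' = ∅

S ∉ T[0,2] ⇒ NO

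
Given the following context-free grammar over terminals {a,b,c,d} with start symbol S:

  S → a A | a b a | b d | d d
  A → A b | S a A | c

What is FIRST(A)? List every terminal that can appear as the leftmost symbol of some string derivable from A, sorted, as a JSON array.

Compute FIRST by fixpoint:
iter 1:
  A via A→c: +{c}
  S via S→a A: +{a}
  S via S→b d: +{b}
  S via S→d d: +{d}
  FIRST[S]={a,b,d}  FIRST[A]={c}
iter 2:
  A via A→S a A: +{a,b,d}
  FIRST[S]={a,b,d}  FIRST[A]={a,b,c,d}
iter 3: (no change)
  FIRST[S]={a,b,d}  FIRST[A]={a,b,c,d}

FIRST(A) = ["a", "b", "c", "d"]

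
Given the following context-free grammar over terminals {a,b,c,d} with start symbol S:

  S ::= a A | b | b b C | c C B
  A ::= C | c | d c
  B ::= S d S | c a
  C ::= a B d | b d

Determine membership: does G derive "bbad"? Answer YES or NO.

CNF form of G:
  S -> T0 A | T2 X7 | T3 X8 | b
  A -> T0 X4 | T1 T3 | T2 T1 | c
  B -> S X5 | T3 T0
  C -> T0 X6 | T2 T1
  T0 -> a
  T1 -> d
  T2 -> b
  T3 -> c
  X4 -> B T1
  X5 -> T1 S
  X6 -> B T1
  X7 -> T2 C
  X8 -> C B

Fill CYK table bottom-up:
  T[0,0] 'b' = {S,T2}  orig:{S}
  T[1,1] 'b' = {S,T2}  orig:{S}
  T[2,2] 'a' = {T0}  orig:{}
  T[3,3] 'd' = {T1}  orig:{}
  T[0,1] 'bb' = ∅
  T[1,2] 'ba' = ∅
  T[2,3] 'ad' = ∅
  T[0,2] 'bba' = ∅
  T[1,3] 'bad' = ∅
  T[0,3] 'bbad' = ∅

S ∉ T[0,3] ⇒ NO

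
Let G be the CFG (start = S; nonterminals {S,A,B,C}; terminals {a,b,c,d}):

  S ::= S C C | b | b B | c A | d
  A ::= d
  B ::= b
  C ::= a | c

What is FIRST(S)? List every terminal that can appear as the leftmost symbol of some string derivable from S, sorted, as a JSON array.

Compute FIRST by fixpoint:
[1]
  A via A→d: +{d}
  B via B→b: +{b}
  C via C→a: +{a}
  C via C→c: +{c}
  S via S→b: +{b}
  S via S→c A: +{c}
  S via S→d: +{d}
  S: {b,c,d}  A: {d}  B: {b}  C: {a,c}
[2] (stable)
  S: {b,c,d}  A: {d}  B: {b}  C: {a,c}

FIRST(S) = ["b", "c", "d"]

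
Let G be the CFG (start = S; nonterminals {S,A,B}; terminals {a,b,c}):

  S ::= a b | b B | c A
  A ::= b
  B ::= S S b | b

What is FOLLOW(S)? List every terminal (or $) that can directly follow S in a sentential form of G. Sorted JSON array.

FIRST iteration:
iter 1:
  A via A→b: +{b}
  B via B→b: +{b}
  S via S→a b: +{a}
  S via S→b B: +{b}
  S via S→c A: +{c}
  FIRST(S)={a,b,c}  FIRST(A)={b}  FIRST(B)={b}
iter 2:
  B via B→S S b: +{a,c}
  FIRST(S)={a,b,c}  FIRST(A)={b}  FIRST(B)={a,b,c}
iter 3: (stable)
  FIRST(S)={a,b,c}  FIRST(A)={b}  FIRST(B)={a,b,c}

Compute FOLLOW by fixpoint:
FOLLOW(S) := {$}
iter 1:
  B→S S b: FOLLOW(S) ⊇ FIRST(S) = {a,b,c}; new: +{a,b,c}
  S→b B: FOLLOW(B) ⊇ FOLLOW(S) ⊇ {$,a,b,c}; new: +{$,a,b,c}
  S→c A: FOLLOW(A) ⊇ FOLLOW(S) ⊇ {$,a,b,c}; new: +{$,a,b,c}
  FOLLOW(S)={$,a,b,c}  FOLLOW(A)={$,a,b,c}  FOLLOW(B)={$,a,b,c}
iter 2: (stable)
  FOLLOW(S)={$,a,b,c}  FOLLOW(A)={$,a,b,c}  FOLLOW(B)={$,a,b,c}

FOLLOW(S) = ["$", "a", "b", "c"]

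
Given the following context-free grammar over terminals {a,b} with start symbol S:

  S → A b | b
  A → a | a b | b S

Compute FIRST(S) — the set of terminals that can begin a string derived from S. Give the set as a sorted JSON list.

FIRST iteration:
round 1:
  A via A→a: +{a}
  A via A→b S: +{b}
  S via S→A b: +{a,b}
  FIRST[S]={a,b}  FIRST[A]={a,b}
round 2: (stable)
  FIRST[S]={a,b}  FIRST[A]={a,b}

FIRST(S) = ["a", "b"]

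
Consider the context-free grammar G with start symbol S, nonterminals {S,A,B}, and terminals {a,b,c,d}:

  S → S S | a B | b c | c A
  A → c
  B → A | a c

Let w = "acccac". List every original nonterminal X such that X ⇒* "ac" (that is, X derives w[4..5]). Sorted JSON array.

CNF form of G:
  S -> S S | T0 B | T1 A | T2 T1
  A -> c
  B -> T0 T1 | c
  T0 -> a
  T1 -> c
  T2 -> b

Fill CYK table bottom-up, restricted to cells inside w[4..5]:
  cell(4,4) a: {T0}  orig:{}
  cell(5,5) c: {A,B,T1}  orig:{A,B}
  cell(4,5) ac: {B,S}

Original NTs in T[4,5] deriving "ac": ["B", "S"]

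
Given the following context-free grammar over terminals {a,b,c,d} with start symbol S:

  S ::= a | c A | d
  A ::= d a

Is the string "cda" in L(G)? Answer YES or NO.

Convert to CNF:
  S -> T2 A | a | d
  A -> T0 T1
  T0 -> d
  T1 -> a
  T2 -> c

CYK table (by increasing span):
  [0..0]={T2}  "c"  orig:{}
  [1..1]={S,T0}  "d"  orig:{S}
  [2..2]={S,T1}  "a"  orig:{S}
  [0..1]=∅  "cd"
  [1..2]={A}  "da"
  [0..2]={S}  "cda"

S ∈ T[0,2] ⇒ YES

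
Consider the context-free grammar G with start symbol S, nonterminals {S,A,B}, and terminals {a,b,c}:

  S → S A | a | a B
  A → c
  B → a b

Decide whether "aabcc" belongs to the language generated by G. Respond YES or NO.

Convert to CNF:
  S -> S A | T0 B | a
  A -> c
  B -> T0 T1
  T0 -> a
  T1 -> b

CYK fill:
  [0..0]={S,T0}  "a"  orig:{S}
  [1..1]={S,T0}  "a"  orig:{S}
  [2..2]={T1}  "b"  orig:{}
  [3..3]={A}  "c"
  [4..4]={A}  "c"
  [0..1]=∅  "aa"
  [1..2]={B}  "ab"
  [2..3]=∅  "bc"
  [3..4]=∅  "cc"
  [0..2]={S}  "aab"
  [1..3]=∅  "abc"
  [2..4]=∅  "bcc"
  [0..3]={S}  "aabc"
  [1..4]=∅  "abcc"
  [0..4]={S}  "aabcc"

S ∈ T[0,4] ⇒ YES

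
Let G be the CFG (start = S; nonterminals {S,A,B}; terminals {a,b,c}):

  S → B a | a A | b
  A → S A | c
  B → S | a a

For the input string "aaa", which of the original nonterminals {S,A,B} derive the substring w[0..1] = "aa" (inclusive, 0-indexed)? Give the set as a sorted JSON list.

Convert to CNF:
  S -> B T0 | T0 A | b
  A -> S A | c
  B -> B T0 | T0 A | T0 T0 | b
  T0 -> a

CYK table (by increasing span), restricted to cells inside w[0..1]:
  [0..0]={T0}  "a"  orig:{}
  [1..1]={T0}  "a"  orig:{}
  [0..1]={B}  "aa"

Original NTs in T[0,1] deriving "aa": ["B"]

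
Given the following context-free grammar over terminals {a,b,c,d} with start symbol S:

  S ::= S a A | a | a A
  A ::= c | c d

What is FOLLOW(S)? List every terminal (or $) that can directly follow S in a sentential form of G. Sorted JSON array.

FIRST sets, iterate to fixpoint:
pass 1:
  A via A→c: +{c}
  S via S→a: +{a}
  FIRST(S)={a}  FIRST(A)={c}
pass 2: (stable)
  FIRST(S)={a}  FIRST(A)={c}

FOLLOW sets:
initialize: $ ∈ FOLLOW(S)
iter 1:
  S→S a A: FOLLOW(S) ⊇ FIRST(a) = {a}; new: +{a}
  S→S a A: FOLLOW(A) ⊇ FOLLOW(S) ⊇ {$,a}; new: +{$,a}
  FOLLOW(S)={$,a}  FOLLOW(A)={$,a}
iter 2: done
  FOLLOW(S)={$,a}  FOLLOW(A)={$,a}

FOLLOW(S) = ["$", "a"]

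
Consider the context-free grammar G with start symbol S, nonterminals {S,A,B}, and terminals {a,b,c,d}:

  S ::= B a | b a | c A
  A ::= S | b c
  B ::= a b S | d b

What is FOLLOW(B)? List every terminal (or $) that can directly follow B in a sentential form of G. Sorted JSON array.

Compute FIRST by fixpoint:
[1]
  A via A→b c: +{b}
  B via B→a b S: +{a}
  B via B→d b: +{d}
  S via S→B a: +{a,d}
  S via S→b a: +{b}
  S via S→c A: +{c}
  FIRST[S]={a,b,c,d}  FIRST[A]={b}  FIRST[B]={a,d}
[2]
  A via A→S: +{a,c,d}
  FIRST[S]={a,b,c,d}  FIRST[A]={a,b,c,d}  FIRST[B]={a,d}
[3] (stable)
  FIRST[S]={a,b,c,d}  FIRST[A]={a,b,c,d}  FIRST[B]={a,d}

Compute FOLLOW by fixpoint:
initialize: $ ∈ FOLLOW(S)
pass 1:
  S→B a: FOLLOW(B) ⊇ FIRST(a) = {a}; new: +{a}
  S→c A: FOLLOW(A) ⊇ FOLLOW(S) ⊇ {$}; new: +{$}
  FOLLOW(S)={$}  FOLLOW(A)={$}  FOLLOW(B)={a}
pass 2:
  B→a b S: FOLLOW(S) ⊇ FOLLOW(B) ⊇ {a}; new: +{a}
  S→c A: FOLLOW(A) ⊇ FOLLOW(S) ⊇ {$,a}; new: +{a}
  FOLLOW(S)={$,a}  FOLLOW(A)={$,a}  FOLLOW(B)={a}
pass 3: done
  FOLLOW(S)={$,a}  FOLLOW(A)={$,a}  FOLLOW(B)={a}

FOLLOW(B) = ["a"]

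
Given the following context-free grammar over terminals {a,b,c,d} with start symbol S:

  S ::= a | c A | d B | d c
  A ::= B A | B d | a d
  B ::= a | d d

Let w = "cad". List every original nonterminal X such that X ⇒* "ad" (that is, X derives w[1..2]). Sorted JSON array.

CNF form of G:
  S -> T0 B | T0 T2 | T2 A | a
  A -> B A | B T0 | T1 T0
  B -> T0 T0 | a
  T0 -> d
  T1 -> a
  T2 -> c

CYK fill, restricted to cells inside w[1..2]:
  [1..1]={B,S,T1}  "a"  orig:{B,S}
  [2..2]={T0}  "d"  orig:{}
  [1..2]={A}  "ad"

Original NTs in T[1,2] deriving "ad": ["A"]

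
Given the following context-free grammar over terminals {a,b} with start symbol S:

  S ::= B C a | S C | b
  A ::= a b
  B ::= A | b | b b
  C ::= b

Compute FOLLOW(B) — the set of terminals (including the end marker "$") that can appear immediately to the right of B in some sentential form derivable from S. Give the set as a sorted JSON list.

Compute FIRST by fixpoint:
iter 1:
  A via A→a b: +{a}
  B via B→A: +{a}
  B via B→b: +{b}
  C via C→b: +{b}
  S via S→B C a: +{a,b}
  FIRST[S]={a,b}  FIRST[A]={a}  FIRST[B]={a,b}  FIRST[C]={b}
iter 2: (stable)
  FIRST[S]={a,b}  FIRST[A]={a}  FIRST[B]={a,b}  FIRST[C]={b}

FOLLOW iteration:
initialize: $ ∈ FOLLOW(S)
pass 1:
  S→B C a: FOLLOW(B) ⊇ FIRST(C) = {b}; new: +{b}
  S→B C a: FOLLOW(C) ⊇ FIRST(a) = {a}; new: +{a}
  S→S C: FOLLOW(S) ⊇ FIRST(C) = {b}; new: +{b}
  S→S C: FOLLOW(C) ⊇ FOLLOW(S) ⊇ {$,b}; new: +{$,b}
  FOLLOW(S)={$,b}  FOLLOW(A)={}  FOLLOW(B)={b}  FOLLOW(C)={$,a,b}
pass 2:
  B→A: FOLLOW(A) ⊇ FOLLOW(B) ⊇ {b}; new: +{b}
  FOLLOW(S)={$,b}  FOLLOW(A)={b}  FOLLOW(B)={b}  FOLLOW(C)={$,a,b}
pass 3: done
  FOLLOW(S)={$,b}  FOLLOW(A)={b}  FOLLOW(B)={b}  FOLLOW(C)={$,a,b}

FOLLOW(B) = ["b"]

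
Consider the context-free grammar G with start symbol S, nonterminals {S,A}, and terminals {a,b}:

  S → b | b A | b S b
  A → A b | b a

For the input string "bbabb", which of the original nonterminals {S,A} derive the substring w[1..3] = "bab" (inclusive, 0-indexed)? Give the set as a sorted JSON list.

Convert to CNF:
  S -> T0 A | T0 X2 | b
  A -> A T0 | T0 T1
  T0 -> b
  T1 -> a
  X2 -> S T0

Fill CYK table bottom-up, restricted to cells inside w[1..3]:
  [1..1]={S,T0}  "b"  orig:{S}
  [2..2]={T1}  "a"  orig:{}
  [3..3]={S,T0}  "b"  orig:{S}
  [1..2]={A}  "ba"
  [2..3]=∅  "ab"
  [1..3]={A}  "bab"

Original NTs in T[1,3] deriving "bab": ["A"]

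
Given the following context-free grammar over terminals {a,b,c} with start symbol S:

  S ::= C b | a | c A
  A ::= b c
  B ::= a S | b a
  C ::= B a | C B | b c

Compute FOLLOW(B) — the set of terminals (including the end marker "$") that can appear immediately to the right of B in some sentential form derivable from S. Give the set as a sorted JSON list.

Compute FIRST by fixpoint:
round 1:
  A via A→b c: +{b}
  B via B→a S: +{a}
  B via B→b a: +{b}
  C via C→B a: +{a,b}
  S via S→C b: +{a,b}
  S via S→c A: +{c}
  FIRST[S]={a,b,c}  FIRST[A]={b}  FIRST[B]={a,b}  FIRST[C]={a,b}
round 2: — fixpoint
  FIRST[S]={a,b,c}  FIRST[A]={b}  FIRST[B]={a,b}  FIRST[C]={a,b}

FOLLOW iteration:
seed FOLLOW(S) with $
[1]
  C→B a: FOLLOW(B) ⊇ FIRST(a) = {a}; new: +{a}
  C→C B: FOLLOW(C) ⊇ FIRST(B) = {a,b}; new: +{a,b}
  C→C B: FOLLOW(B) ⊇ FOLLOW(C) ⊇ {a,b}; new: +{b}
  S→c A: FOLLOW(A) ⊇ FOLLOW(S) ⊇ {$}; new: +{$}
  FOLLOW[S]={$}  FOLLOW[A]={$}  FOLLOW[B]={a,b}  FOLLOW[C]={a,b}
[2]
  B→a S: FOLLOW(S) ⊇ FOLLOW(B) ⊇ {a,b}; new: +{a,b}
  S→c A: FOLLOW(A) ⊇ FOLLOW(S) ⊇ {$,a,b}; new: +{a,b}
  FOLLOW[S]={$,a,b}  FOLLOW[A]={$,a,b}  FOLLOW[B]={a,b}  FOLLOW[C]={a,b}
[3] (stable)
  FOLLOW[S]={$,a,b}  FOLLOW[A]={$,a,b}  FOLLOW[B]={a,b}  FOLLOW[C]={a,b}

FOLLOW(B) = ["a", "b"]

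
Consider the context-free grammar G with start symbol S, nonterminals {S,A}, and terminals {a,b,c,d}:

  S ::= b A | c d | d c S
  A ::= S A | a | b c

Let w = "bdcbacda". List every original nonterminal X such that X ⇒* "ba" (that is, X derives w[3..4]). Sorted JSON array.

CNF form of G:
  S -> T0 A | T1 T2 | T2 X3
  A -> S A | T0 T1 | a
  T0 -> b
  T1 -> c
  T2 -> d
  X3 -> T1 S

CYK fill (cells [i..j] with 3 ≤ i ≤ j ≤ 4 only):
  cell(3,3) b: {T0}  orig:{}
  cell(4,4) a: {A}
  cell(3,4) ba: {S}

Original NTs in T[3,4] deriving "ba": ["S"]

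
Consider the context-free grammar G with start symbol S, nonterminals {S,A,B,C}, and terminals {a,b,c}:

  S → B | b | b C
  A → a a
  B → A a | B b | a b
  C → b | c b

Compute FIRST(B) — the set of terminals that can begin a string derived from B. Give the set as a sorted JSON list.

FIRST sets, iterate to fixpoint:
[1]
  A via A→a a: +{a}
  B via B→A a: +{a}
  C via C→b: +{b}
  C via C→c b: +{c}
  S via S→B: +{a}
  S via S→b: +{b}
  S: {a,b}  A: {a}  B: {a}  C: {b,c}
[2] (stable)
  S: {a,b}  A: {a}  B: {a}  C: {b,c}

FIRST(B) = ["a"]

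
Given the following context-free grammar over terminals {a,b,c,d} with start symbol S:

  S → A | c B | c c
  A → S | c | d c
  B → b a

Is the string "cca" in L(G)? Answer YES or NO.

Convert to CNF:
  S -> T0 B | T0 T0 | T1 T0 | c
  A -> T0 B | T0 T0 | T1 T0 | c
  B -> T2 T3
  T0 -> c
  T1 -> d
  T2 -> b
  T3 -> a

CYK table (by increasing span):
  T[0,0] 'c' = {A,S,T0}  orig:{A,S}
  T[1,1] 'c' = {A,S,T0}  orig:{A,S}
  T[2,2] 'a' = {T3}  orig:{}
  T[0,1] 'cc' = {A,S}
  T[1,2] 'ca' = ∅
  T[0,2] 'cca' = ∅

S ∉ T[0,2] ⇒ NO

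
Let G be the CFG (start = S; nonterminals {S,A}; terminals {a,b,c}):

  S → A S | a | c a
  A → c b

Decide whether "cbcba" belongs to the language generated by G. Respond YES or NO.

Convert to CNF:
  S -> A S | T0 T2 | a
  A -> T0 T1
  T0 -> c
  T1 -> b
  T2 -> a

Fill CYK table bottom-up:
  cell(0,0) c: {T0}  orig:{}
  cell(1,1) b: {T1}  orig:{}
  cell(2,2) c: {T0}  orig:{}
  cell(3,3) b: {T1}  orig:{}
  cell(4,4) a: {S,T2}  orig:{S}
  cell(0,1) cb: {A}
  cell(1,2) bc: ∅
  cell(2,3) cb: {A}
  cell(3,4) ba: ∅
  cell(0,2) cbc: ∅
  cell(1,3) bcb: ∅
  cell(2,4) cba: {S}
  cell(0,3) cbcb: ∅
  cell(1,4) bcba: ∅
  cell(0,4) cbcba: {S}

S ∈ T[0,4] ⇒ YES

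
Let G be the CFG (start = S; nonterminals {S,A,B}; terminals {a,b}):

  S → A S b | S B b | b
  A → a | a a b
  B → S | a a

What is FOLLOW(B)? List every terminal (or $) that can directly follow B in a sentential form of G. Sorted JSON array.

FIRST iteration:
[1]
  A via A→a: +{a}
  B via B→a a: +{a}
  S via S→A S b: +{a}
  S via S→b: +{b}
  FIRST(S)={a,b}  FIRST(A)={a}  FIRST(B)={a}
[2]
  B via B→S: +{b}
  FIRST(S)={a,b}  FIRST(A)={a}  FIRST(B)={a,b}
[3] (stable)
  FIRST(S)={a,b}  FIRST(A)={a}  FIRST(B)={a,b}

FOLLOW iteration:
initialize: $ ∈ FOLLOW(S)
iter 1:
  S→A S b: FOLLOW(A) ⊇ FIRST(S) = {a,b}; new: +{a,b}
  S→A S b: FOLLOW(S) ⊇ FIRST(b) = {b}; new: +{b}
  S→S B b: FOLLOW(S) ⊇ FIRST(B) = {a,b}; new: +{a}
  S→S B b: FOLLOW(B) ⊇ FIRST(b) = {b}; new: +{b}
  S: {$,a,b}  A: {a,b}  B: {b}
iter 2: (no change)
  S: {$,a,b}  A: {a,b}  B: {b}

FOLLOW(B) = ["b"]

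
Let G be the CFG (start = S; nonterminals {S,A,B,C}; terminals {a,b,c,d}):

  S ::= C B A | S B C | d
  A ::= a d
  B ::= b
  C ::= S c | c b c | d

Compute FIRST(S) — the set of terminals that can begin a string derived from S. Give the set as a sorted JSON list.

FIRST sets, iterate to fixpoint:
iter 1:
  A via A→a d: +{a}
  B via B→b: +{b}
  C via C→c b c: +{c}
  C via C→d: +{d}
  S via S→C B A: +{c,d}
  FIRST[S]={c,d}  FIRST[A]={a}  FIRST[B]={b}  FIRST[C]={c,d}
iter 2: (stable)
  FIRST[S]={c,d}  FIRST[A]={a}  FIRST[B]={b}  FIRST[C]={c,d}

FIRST(S) = ["c", "d"]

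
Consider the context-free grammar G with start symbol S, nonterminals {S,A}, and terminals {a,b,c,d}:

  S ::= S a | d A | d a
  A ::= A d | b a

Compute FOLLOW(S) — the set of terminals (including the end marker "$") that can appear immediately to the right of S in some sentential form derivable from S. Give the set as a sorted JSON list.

Compute FIRST by fixpoint:
round 1:
  A via A→b a: +{b}
  S via S→d A: +{d}
  FIRST[S]={d}  FIRST[A]={b}
round 2: (stable)
  FIRST[S]={d}  FIRST[A]={b}

Compute FOLLOW by fixpoint:
FOLLOW(S) := {$}
[1]
  A→A d: FOLLOW(A) ⊇ FIRST(d) = {d}; new: +{d}
  S→S a: FOLLOW(S) ⊇ FIRST(a) = {a}; new: +{a}
  S→d A: FOLLOW(A) ⊇ FOLLOW(S) ⊇ {$,a}; new: +{$,a}
  S: {$,a}  A: {$,a,d}
[2] (no change)
  S: {$,a}  A: {$,a,d}

FOLLOW(S) = ["$", "a"]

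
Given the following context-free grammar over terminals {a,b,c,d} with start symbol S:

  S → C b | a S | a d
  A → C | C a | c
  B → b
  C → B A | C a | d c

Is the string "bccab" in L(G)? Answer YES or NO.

Convert to CNF:
  S -> C T3 | T0 S | T0 T1
  A -> B A | C T0 | T1 T2 | c
  B -> b
  C -> B A | C T0 | T1 T2
  T0 -> a
  T1 -> d
  T2 -> c
  T3 -> b

CYK fill:
  cell(0,0) b: {B,T3}  orig:{B}
  cell(1,1) c: {A,T2}  orig:{A}
  cell(2,2) c: {A,T2}  orig:{A}
  cell(3,3) a: {T0}  orig:{}
  cell(4,4) b: {B,T3}  orig:{B}
  cell(0,1) bc: {A,C}
  cell(1,2) cc: ∅
  cell(2,3) ca: ∅
  cell(3,4) ab: ∅
  cell(0,2) bcc: ∅
  cell(1,3) cca: ∅
  cell(2,4) cab: ∅
  cell(0,3) bcca: ∅
  cell(1,4) ccab: ∅
  cell(0,4) bccab: ∅

S ∉ T[0,4] ⇒ NO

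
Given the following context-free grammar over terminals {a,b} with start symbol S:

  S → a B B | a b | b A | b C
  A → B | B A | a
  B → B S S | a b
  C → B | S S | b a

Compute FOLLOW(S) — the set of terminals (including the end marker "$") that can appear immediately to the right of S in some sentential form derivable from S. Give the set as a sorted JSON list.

FIRST sets, iterate to fixpoint:
[1]
  A via A→a: +{a}
  B via B→a b: +{a}
  C via C→B: +{a}
  C via C→b a: +{b}
  S via S→a B B: +{a}
  S via S→b A: +{b}
  FIRST(S)={a,b}  FIRST(A)={a}  FIRST(B)={a}  FIRST(C)={a,b}
[2] (stable)
  FIRST(S)={a,b}  FIRST(A)={a}  FIRST(B)={a}  FIRST(C)={a,b}

FOLLOW sets:
FOLLOW(S) := {$}
[1]
  A→B A: FOLLOW(B) ⊇ FIRST(A) = {a}; new: +{a}
  B→B S S: FOLLOW(B) ⊇ FIRST(S) = {a,b}; new: +{b}
  B→B S S: FOLLOW(S) ⊇ FIRST(S) = {a,b}; new: +{a,b}
  S→a B B: FOLLOW(B) ⊇ FOLLOW(S) ⊇ {$,a,b}; new: +{$}
  S→b A: FOLLOW(A) ⊇ FOLLOW(S) ⊇ {$,a,b}; new: +{$,a,b}
  S→b C: FOLLOW(C) ⊇ FOLLOW(S) ⊇ {$,a,b}; new: +{$,a,b}
  S: {$,a,b}  A: {$,a,b}  B: {$,a,b}  C: {$,a,b}
[2] (stable)
  S: {$,a,b}  A: {$,a,b}  B: {$,a,b}  C: {$,a,b}

FOLLOW(S) = ["$", "a", "b"]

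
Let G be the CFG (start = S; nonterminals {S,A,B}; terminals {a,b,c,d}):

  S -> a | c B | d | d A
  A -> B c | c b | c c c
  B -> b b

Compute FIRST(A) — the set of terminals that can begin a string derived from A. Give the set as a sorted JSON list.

FIRST iteration:
iter 1:
  A via A→c b: +{c}
  B via B→b b: +{b}
  S via S→a: +{a}
  S via S→c B: +{c}
  S via S→d: +{d}
  FIRST[S]={a,c,d}  FIRST[A]={c}  FIRST[B]={b}
iter 2:
  A via A→B c: +{b}
  FIRST[S]={a,c,d}  FIRST[A]={b,c}  FIRST[B]={b}
iter 3: (stable)
  FIRST[S]={a,c,d}  FIRST[A]={b,c}  FIRST[B]={b}

FIRST(A) = ["b", "c"]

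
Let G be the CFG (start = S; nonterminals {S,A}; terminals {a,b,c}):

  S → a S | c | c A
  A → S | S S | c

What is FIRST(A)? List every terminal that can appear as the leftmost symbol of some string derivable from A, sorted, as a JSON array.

FIRST iteration:
[1]
  A via A→c: +{c}
  S via S→a S: +{a}
  S via S→c: +{c}
  FIRST[S]={a,c}  FIRST[A]={c}
[2]
  A via A→S: +{a}
  FIRST[S]={a,c}  FIRST[A]={a,c}
[3] done
  FIRST[S]={a,c}  FIRST[A]={a,c}

FIRST(A) = ["a", "c"]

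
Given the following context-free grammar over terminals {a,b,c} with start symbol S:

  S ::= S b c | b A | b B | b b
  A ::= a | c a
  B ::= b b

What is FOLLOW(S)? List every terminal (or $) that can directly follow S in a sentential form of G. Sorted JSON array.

Compute FIRST by fixpoint:
[1]
  A via A→a: +{a}
  A via A→c a: +{c}
  B via B→b b: +{b}
  S via S→b A: +{b}
  FIRST(S)={b}  FIRST(A)={a,c}  FIRST(B)={b}
[2] done
  FIRST(S)={b}  FIRST(A)={a,c}  FIRST(B)={b}

FOLLOW iteration:
FOLLOW(S) := {$}
iter 1:
  S→S b c: FOLLOW(S) ⊇ FIRST(b) = {b}; new: +{b}
  S→b A: FOLLOW(A) ⊇ FOLLOW(S) ⊇ {$,b}; new: +{$,b}
  S→b B: FOLLOW(B) ⊇ FOLLOW(S) ⊇ {$,b}; new: +{$,b}
  FOLLOW(S)={$,b}  FOLLOW(A)={$,b}  FOLLOW(B)={$,b}
iter 2: — fixpoint
  FOLLOW(S)={$,b}  FOLLOW(A)={$,b}  FOLLOW(B)={$,b}

FOLLOW(S) = ["$", "b"]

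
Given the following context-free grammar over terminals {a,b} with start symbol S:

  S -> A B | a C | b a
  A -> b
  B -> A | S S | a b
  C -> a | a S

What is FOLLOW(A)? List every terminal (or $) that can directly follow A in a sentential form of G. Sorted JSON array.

FIRST sets, iterate to fixpoint:
iter 1:
  A via A→b: +{b}
  B via B→A: +{b}
  B via B→a b: +{a}
  C via C→a: +{a}
  S via S→A B: +{b}
  S via S→a C: +{a}
  S: {a,b}  A: {b}  B: {a,b}  C: {a}
iter 2: — fixpoint
  S: {a,b}  A: {b}  B: {a,b}  C: {a}

FOLLOW iteration:
initialize: $ ∈ FOLLOW(S)
pass 1:
  B→S S: FOLLOW(S) ⊇ FIRST(S) = {a,b}; new: +{a,b}
  S→A B: FOLLOW(A) ⊇ FIRST(B) = {a,b}; new: +{a,b}
  S→A B: FOLLOW(B) ⊇ FOLLOW(S) ⊇ {$,a,b}; new: +{$,a,b}
  S→a C: FOLLOW(C) ⊇ FOLLOW(S) ⊇ {$,a,b}; new: +{$,a,b}
  S: {$,a,b}  A: {a,b}  B: {$,a,b}  C: {$,a,b}
pass 2:
  B→A: FOLLOW(A) ⊇ FOLLOW(B) ⊇ {$,a,b}; new: +{$}
  S: {$,a,b}  A: {$,a,b}  B: {$,a,b}  C: {$,a,b}
pass 3: — fixpoint
  S: {$,a,b}  A: {$,a,b}  B: {$,a,b}  C: {$,a,b}

FOLLOW(A) = ["$", "a", "b"]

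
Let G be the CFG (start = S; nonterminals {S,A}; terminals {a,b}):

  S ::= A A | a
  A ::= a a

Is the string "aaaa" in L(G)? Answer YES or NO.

Convert to CNF:
  S -> A A | a
  A -> T0 T0
  T0 -> a

CYK fill:
  T[0,0] 'a' = {S,T0}  orig:{S}
  T[1,1] 'a' = {S,T0}  orig:{S}
  T[2,2] 'a' = {S,T0}  orig:{S}
  T[3,3] 'a' = {S,T0}  orig:{S}
  T[0,1] 'aa' = {A}
  T[1,2] 'aa' = {A}
  T[2,3] 'aa' = {A}
  T[0,2] 'aaa' = ∅
  T[1,3] 'aaa' = ∅
  T[0,3] 'aaaa' = {S}

S ∈ T[0,3] ⇒ YES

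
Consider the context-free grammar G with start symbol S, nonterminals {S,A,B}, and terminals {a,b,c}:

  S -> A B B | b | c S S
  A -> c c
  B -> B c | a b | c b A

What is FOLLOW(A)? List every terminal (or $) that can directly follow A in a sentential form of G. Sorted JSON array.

FIRST iteration:
iter 1:
  A via A→c c: +{c}
  B via B→a b: +{a}
  B via B→c b A: +{c}
  S via S→A B B: +{c}
  S via S→b: +{b}
  S: {b,c}  A: {c}  B: {a,c}
iter 2: done
  S: {b,c}  A: {c}  B: {a,c}

Compute FOLLOW by fixpoint:
initialize: $ ∈ FOLLOW(S)
iter 1:
  B→B c: FOLLOW(B) ⊇ FIRST(c) = {c}; new: +{c}
  B→c b A: FOLLOW(A) ⊇ FOLLOW(B) ⊇ {c}; new: +{c}
  S→A B B: FOLLOW(A) ⊇ FIRST(B) = {a,c}; new: +{a}
  S→A B B: FOLLOW(B) ⊇ FIRST(B) = {a,c}; new: +{a}
  S→A B B: FOLLOW(B) ⊇ FOLLOW(S) ⊇ {$}; new: +{$}
  S→c S S: FOLLOW(S) ⊇ FIRST(S) = {b,c}; new: +{b,c}
  FOLLOW(S)={$,b,c}  FOLLOW(A)={a,c}  FOLLOW(B)={$,a,c}
iter 2:
  B→c b A: FOLLOW(A) ⊇ FOLLOW(B) ⊇ {$,a,c}; new: +{$}
  S→A B B: FOLLOW(B) ⊇ FOLLOW(S) ⊇ {$,b,c}; new: +{b}
  FOLLOW(S)={$,b,c}  FOLLOW(A)={$,a,c}  FOLLOW(B)={$,a,b,c}
iter 3:
  B→c b A: FOLLOW(A) ⊇ FOLLOW(B) ⊇ {$,a,b,c}; new: +{b}
  FOLLOW(S)={$,b,c}  FOLLOW(A)={$,a,b,c}  FOLLOW(B)={$,a,b,c}
iter 4: — fixpoint
  FOLLOW(S)={$,b,c}  FOLLOW(A)={$,a,b,c}  FOLLOW(B)={$,a,b,c}

FOLLOW(A) = ["$", "a", "b", "c"]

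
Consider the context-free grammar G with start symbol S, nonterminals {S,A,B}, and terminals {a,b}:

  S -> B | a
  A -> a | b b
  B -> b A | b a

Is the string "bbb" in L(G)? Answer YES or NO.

CNF form of G:
  S -> T0 A | T0 T1 | a
  A -> T0 T0 | a
  B -> T0 A | T0 T1
  T0 -> b
  T1 -> a

CYK fill:
  T[0,0] 'b' = {T0}  orig:{}
  T[1,1] 'b' = {T0}  orig:{}
  T[2,2] 'b' = {T0}  orig:{}
  T[0,1] 'bb' = {A}
  T[1,2] 'bb' = {A}
  T[0,2] 'bbb' = {B,S}

S ∈ T[0,2] ⇒ YES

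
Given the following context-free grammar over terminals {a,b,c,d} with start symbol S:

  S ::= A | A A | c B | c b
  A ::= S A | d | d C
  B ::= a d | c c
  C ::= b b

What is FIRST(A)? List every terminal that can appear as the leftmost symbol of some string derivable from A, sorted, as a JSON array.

Compute FIRST by fixpoint:
round 1:
  A via A→d: +{d}
  B via B→a d: +{a}
  B via B→c c: +{c}
  C via C→b b: +{b}
  S via S→A: +{d}
  S via S→c B: +{c}
  FIRST(S)={c,d}  FIRST(A)={d}  FIRST(B)={a,c}  FIRST(C)={b}
round 2:
  A via A→S A: +{c}
  FIRST(S)={c,d}  FIRST(A)={c,d}  FIRST(B)={a,c}  FIRST(C)={b}
round 3: — fixpoint
  FIRST(S)={c,d}  FIRST(A)={c,d}  FIRST(B)={a,c}  FIRST(C)={b}

FIRST(A) = ["c", "d"]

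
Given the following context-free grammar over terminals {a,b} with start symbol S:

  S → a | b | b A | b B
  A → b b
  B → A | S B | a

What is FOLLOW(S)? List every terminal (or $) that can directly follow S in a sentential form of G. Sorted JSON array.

Compute FIRST by fixpoint:
pass 1:
  A via A→b b: +{b}
  B via B→A: +{b}
  B via B→a: +{a}
  S via S→a: +{a}
  S via S→b: +{b}
  FIRST[S]={a,b}  FIRST[A]={b}  FIRST[B]={a,b}
pass 2: (no change)
  FIRST[S]={a,b}  FIRST[A]={b}  FIRST[B]={a,b}

FOLLOW sets:
FOLLOW(S) := {$}
[1]
  B→S B: FOLLOW(S) ⊇ FIRST(B) = {a,b}; new: +{a,b}
  S→b A: FOLLOW(A) ⊇ FOLLOW(S) ⊇ {$,a,b}; new: +{$,a,b}
  S→b B: FOLLOW(B) ⊇ FOLLOW(S) ⊇ {$,a,b}; new: +{$,a,b}
  FOLLOW(S)={$,a,b}  FOLLOW(A)={$,a,b}  FOLLOW(B)={$,a,b}
[2] (no change)
  FOLLOW(S)={$,a,b}  FOLLOW(A)={$,a,b}  FOLLOW(B)={$,a,b}

FOLLOW(S) = ["$", "a", "b"]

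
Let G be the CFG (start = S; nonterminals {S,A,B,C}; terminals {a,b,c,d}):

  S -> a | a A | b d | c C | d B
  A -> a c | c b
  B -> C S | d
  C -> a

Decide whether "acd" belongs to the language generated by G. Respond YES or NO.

CNF form of G:
  S -> T0 A | T1 C | T2 T3 | T3 B | a
  A -> T0 T1 | T1 T2
  B -> C S | d
  C -> a
  T0 -> a
  T1 -> c
  T2 -> b
  T3 -> d

CYK fill:
  cell(0,0) a: {C,S,T0}  orig:{C,S}
  cell(1,1) c: {T1}  orig:{}
  cell(2,2) d: {B,T3}  orig:{B}
  cell(0,1) ac: {A}
  cell(1,2) cd: ∅
  cell(0,2) acd: ∅

S ∉ T[0,2] ⇒ NO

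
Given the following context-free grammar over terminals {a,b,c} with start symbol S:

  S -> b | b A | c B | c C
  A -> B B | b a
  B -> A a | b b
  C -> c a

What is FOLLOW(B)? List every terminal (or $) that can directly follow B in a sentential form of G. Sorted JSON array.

FIRST iteration:
iter 1:
  A via A→b a: +{b}
  B via B→A a: +{b}
  C via C→c a: +{c}
  S via S→b: +{b}
  S via S→c B: +{c}
  FIRST(S)={b,c}  FIRST(A)={b}  FIRST(B)={b}  FIRST(C)={c}
iter 2: done
  FIRST(S)={b,c}  FIRST(A)={b}  FIRST(B)={b}  FIRST(C)={c}

Compute FOLLOW by fixpoint:
seed FOLLOW(S) with $
pass 1:
  A→B B: FOLLOW(B) ⊇ FIRST(B) = {b}; new: +{b}
  B→A a: FOLLOW(A) ⊇ FIRST(a) = {a}; new: +{a}
  S→b A: FOLLOW(A) ⊇ FOLLOW(S) ⊇ {$}; new: +{$}
  S→c B: FOLLOW(B) ⊇ FOLLOW(S) ⊇ {$}; new: +{$}
  S→c C: FOLLOW(C) ⊇ FOLLOW(S) ⊇ {$}; new: +{$}
  FOLLOW(S)={$}  FOLLOW(A)={$,a}  FOLLOW(B)={$,b}  FOLLOW(C)={$}
pass 2:
  A→B B: FOLLOW(B) ⊇ FOLLOW(A) ⊇ {$,a}; new: +{a}
  FOLLOW(S)={$}  FOLLOW(A)={$,a}  FOLLOW(B)={$,a,b}  FOLLOW(C)={$}
pass 3: (no change)
  FOLLOW(S)={$}  FOLLOW(A)={$,a}  FOLLOW(B)={$,a,b}  FOLLOW(C)={$}

FOLLOW(B) = ["$", "a", "b"]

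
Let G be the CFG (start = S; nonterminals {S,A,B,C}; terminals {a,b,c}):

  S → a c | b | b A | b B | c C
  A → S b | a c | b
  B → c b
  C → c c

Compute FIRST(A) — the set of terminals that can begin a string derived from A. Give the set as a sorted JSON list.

FIRST sets, iterate to fixpoint:
[1]
  A via A→a c: +{a}
  A via A→b: +{b}
  B via B→c b: +{c}
  C via C→c c: +{c}
  S via S→a c: +{a}
  S via S→b: +{b}
  S via S→c C: +{c}
  FIRST[S]={a,b,c}  FIRST[A]={a,b}  FIRST[B]={c}  FIRST[C]={c}
[2]
  A via A→S b: +{c}
  FIRST[S]={a,b,c}  FIRST[A]={a,b,c}  FIRST[B]={c}  FIRST[C]={c}
[3] (stable)
  FIRST[S]={a,b,c}  FIRST[A]={a,b,c}  FIRST[B]={c}  FIRST[C]={c}

FIRST(A) = ["a", "b", "c"]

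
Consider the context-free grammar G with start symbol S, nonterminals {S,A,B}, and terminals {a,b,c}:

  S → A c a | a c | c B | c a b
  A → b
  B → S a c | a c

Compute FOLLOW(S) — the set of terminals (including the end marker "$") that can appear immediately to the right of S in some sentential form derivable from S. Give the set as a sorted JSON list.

Compute FIRST by fixpoint:
round 1:
  A via A→b: +{b}
  B via B→a c: +{a}
  S via S→A c a: +{b}
  S via S→a c: +{a}
  S via S→c B: +{c}
  FIRST[S]={a,b,c}  FIRST[A]={b}  FIRST[B]={a}
round 2:
  B via B→S a c: +{b,c}
  FIRST[S]={a,b,c}  FIRST[A]={b}  FIRST[B]={a,b,c}
round 3: — fixpoint
  FIRST[S]={a,b,c}  FIRST[A]={b}  FIRST[B]={a,b,c}

Compute FOLLOW by fixpoint:
initialize: $ ∈ FOLLOW(S)
iter 1:
  B→S a c: FOLLOW(S) ⊇ FIRST(a) = {a}; new: +{a}
  S→A c a: FOLLOW(A) ⊇ FIRST(c) = {c}; new: +{c}
  S→c B: FOLLOW(B) ⊇ FOLLOW(S) ⊇ {$,a}; new: +{$,a}
  FOLLOW(S)={$,a}  FOLLOW(A)={c}  FOLLOW(B)={$,a}
iter 2: — fixpoint
  FOLLOW(S)={$,a}  FOLLOW(A)={c}  FOLLOW(B)={$,a}

FOLLOW(S) = ["$", "a"]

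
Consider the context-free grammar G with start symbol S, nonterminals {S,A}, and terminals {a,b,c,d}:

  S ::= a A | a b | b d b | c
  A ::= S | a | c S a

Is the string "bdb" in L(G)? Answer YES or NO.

Convert to CNF:
  S -> T0 A | T0 T1 | T1 X6 | c
  A -> T0 A | T0 T1 | T1 X4 | T3 X5 | a | c
  T0 -> a
  T1 -> b
  T2 -> d
  T3 -> c
  X4 -> T2 T1
  X5 -> S T0
  X6 -> T2 T1

Fill CYK table bottom-up:
  [0..0]={T1}  "b"  orig:{}
  [1..1]={T2}  "d"  orig:{}
  [2..2]={T1}  "b"  orig:{}
  [0..1]=∅  "bd"
  [1..2]={X4,X6}  "db"  orig:{}
  [0..2]={A,S}  "bdb"

S ∈ T[0,2] ⇒ YES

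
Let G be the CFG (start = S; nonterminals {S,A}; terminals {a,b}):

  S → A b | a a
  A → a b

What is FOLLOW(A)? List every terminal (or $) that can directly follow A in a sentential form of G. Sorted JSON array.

FIRST iteration:
iter 1:
  A via A→a b: +{a}
  S via S→A b: +{a}
  S: {a}  A: {a}
iter 2: — fixpoint
  S: {a}  A: {a}

FOLLOW sets:
initialize: $ ∈ FOLLOW(S)
pass 1:
  S→A b: FOLLOW(A) ⊇ FIRST(b) = {b}; new: +{b}
  FOLLOW(S)={$}  FOLLOW(A)={b}
pass 2: done
  FOLLOW(S)={$}  FOLLOW(A)={b}

FOLLOW(A) = ["b"]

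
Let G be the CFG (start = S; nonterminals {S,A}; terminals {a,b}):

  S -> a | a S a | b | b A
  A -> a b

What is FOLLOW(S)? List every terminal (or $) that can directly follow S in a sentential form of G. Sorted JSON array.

FIRST sets, iterate to fixpoint:
iter 1:
  A via A→a b: +{a}
  S via S→a: +{a}
  S via S→b: +{b}
  S: {a,b}  A: {a}
iter 2: (no change)
  S: {a,b}  A: {a}

FOLLOW sets:
initialize: $ ∈ FOLLOW(S)
[1]
  S→a S a: FOLLOW(S) ⊇ FIRST(a) = {a}; new: +{a}
  S→b A: FOLLOW(A) ⊇ FOLLOW(S) ⊇ {$,a}; new: +{$,a}
  S: {$,a}  A: {$,a}
[2] (no change)
  S: {$,a}  A: {$,a}

FOLLOW(S) = ["$", "a"]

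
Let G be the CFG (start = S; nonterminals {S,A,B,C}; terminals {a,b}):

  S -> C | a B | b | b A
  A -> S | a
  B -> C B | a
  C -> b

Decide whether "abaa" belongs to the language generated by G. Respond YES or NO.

CNF form of G:
  S -> T0 B | T1 A | b
  A -> T0 B | T1 A | a | b
  B -> C B | a
  C -> b
  T0 -> a
  T1 -> b

Fill CYK table bottom-up:
  [0..0]={A,B,T0}  "a"  orig:{A,B}
  [1..1]={A,C,S,T1}  "b"  orig:{A,C,S}
  [2..2]={A,B,T0}  "a"  orig:{A,B}
  [3..3]={A,B,T0}  "a"  orig:{A,B}
  [0..1]=∅  "ab"
  [1..2]={A,B,S}  "ba"
  [2..3]={A,S}  "aa"
  [0..2]={A,S}  "aba"
  [1..3]={A,S}  "baa"
  [0..3]=∅  "abaa"

S ∉ T[0,3] ⇒ NO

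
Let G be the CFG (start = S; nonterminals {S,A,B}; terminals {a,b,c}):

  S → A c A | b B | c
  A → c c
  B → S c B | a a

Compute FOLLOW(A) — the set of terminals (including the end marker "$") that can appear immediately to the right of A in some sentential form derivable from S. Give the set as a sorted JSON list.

FIRST sets, iterate to fixpoint:
iter 1:
  A via A→c c: +{c}
  B via B→a a: +{a}
  S via S→A c A: +{c}
  S via S→b B: +{b}
  S: {b,c}  A: {c}  B: {a}
iter 2:
  B via B→S c B: +{b,c}
  S: {b,c}  A: {c}  B: {a,b,c}
iter 3: — fixpoint
  S: {b,c}  A: {c}  B: {a,b,c}

FOLLOW sets:
initialize: $ ∈ FOLLOW(S)
pass 1:
  B→S c B: FOLLOW(S) ⊇ FIRST(c) = {c}; new: +{c}
  S→A c A: FOLLOW(A) ⊇ FIRST(c) = {c}; new: +{c}
  S→A c A: FOLLOW(A) ⊇ FOLLOW(S) ⊇ {$,c}; new: +{$}
  S→b B: FOLLOW(B) ⊇ FOLLOW(S) ⊇ {$,c}; new: +{$,c}
  FOLLOW(S)={$,c}  FOLLOW(A)={$,c}  FOLLOW(B)={$,c}
pass 2: (no change)
  FOLLOW(S)={$,c}  FOLLOW(A)={$,c}  FOLLOW(B)={$,c}

FOLLOW(A) = ["$", "c"]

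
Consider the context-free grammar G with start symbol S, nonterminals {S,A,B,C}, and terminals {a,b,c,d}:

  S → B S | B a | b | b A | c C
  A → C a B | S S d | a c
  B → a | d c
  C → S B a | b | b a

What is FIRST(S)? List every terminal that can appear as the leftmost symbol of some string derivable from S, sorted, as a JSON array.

FIRST sets, iterate to fixpoint:
[1]
  A via A→a c: +{a}
  B via B→a: +{a}
  B via B→d c: +{d}
  C via C→b: +{b}
  S via S→B S: +{a,d}
  S via S→b: +{b}
  S via S→c C: +{c}
  FIRST(S)={a,b,c,d}  FIRST(A)={a}  FIRST(B)={a,d}  FIRST(C)={b}
[2]
  A via A→C a B: +{b}
  A via A→S S d: +{c,d}
  C via C→S B a: +{a,c,d}
  FIRST(S)={a,b,c,d}  FIRST(A)={a,b,c,d}  FIRST(B)={a,d}  FIRST(C)={a,b,c,d}
[3] — fixpoint
  FIRST(S)={a,b,c,d}  FIRST(A)={a,b,c,d}  FIRST(B)={a,d}  FIRST(C)={a,b,c,d}

FIRST(S) = ["a", "b", "c", "d"]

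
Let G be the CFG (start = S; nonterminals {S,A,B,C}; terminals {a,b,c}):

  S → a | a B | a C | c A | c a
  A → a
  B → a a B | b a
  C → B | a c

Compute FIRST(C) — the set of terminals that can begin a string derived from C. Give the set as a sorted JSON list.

FIRST sets, iterate to fixpoint:
round 1:
  A via A→a: +{a}
  B via B→a a B: +{a}
  B via B→b a: +{b}
  C via C→B: +{a,b}
  S via S→a: +{a}
  S via S→c A: +{c}
  FIRST[S]={a,c}  FIRST[A]={a}  FIRST[B]={a,b}  FIRST[C]={a,b}
round 2: done
  FIRST[S]={a,c}  FIRST[A]={a}  FIRST[B]={a,b}  FIRST[C]={a,b}

FIRST(C) = ["a", "b"]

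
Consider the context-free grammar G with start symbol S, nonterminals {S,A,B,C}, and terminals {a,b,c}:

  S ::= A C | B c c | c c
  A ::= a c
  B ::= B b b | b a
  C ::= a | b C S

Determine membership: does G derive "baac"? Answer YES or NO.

Convert to CNF:
  S -> A C | B X5 | T1 T1
  A -> T0 T1
  B -> B X3 | T2 T0
  C -> T2 X4 | a
  T0 -> a
  T1 -> c
  T2 -> b
  X3 -> T2 T2
  X4 -> C S
  X5 -> T1 T1

CYK fill:
  T[0,0] 'b' = {T2}  orig:{}
  T[1,1] 'a' = {C,T0}  orig:{C}
  T[2,2] 'a' = {C,T0}  orig:{C}
  T[3,3] 'c' = {T1}  orig:{}
  T[0,1] 'ba' = {B}
  T[1,2] 'aa' = ∅
  T[2,3] 'ac' = {A}
  T[0,2] 'baa' = ∅
  T[1,3] 'aac' = ∅
  T[0,3] 'baac' = ∅

S ∉ T[0,3] ⇒ NO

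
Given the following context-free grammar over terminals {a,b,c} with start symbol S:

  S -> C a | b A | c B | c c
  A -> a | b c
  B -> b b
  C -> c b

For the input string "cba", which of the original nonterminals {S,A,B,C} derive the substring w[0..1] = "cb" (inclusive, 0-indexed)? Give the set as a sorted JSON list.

Convert to CNF:
  S -> C T2 | T0 A | T1 B | T1 T1
  A -> T0 T1 | a
  B -> T0 T0
  C -> T1 T0
  T0 -> b
  T1 -> c
  T2 -> a

CYK fill — only the sub-triangle for w[0..1]:
  T[0,0] 'c' = {T1}  orig:{}
  T[1,1] 'b' = {T0}  orig:{}
  T[0,1] 'cb' = {C}

Original NTs in T[0,1] deriving "cb": ["C"]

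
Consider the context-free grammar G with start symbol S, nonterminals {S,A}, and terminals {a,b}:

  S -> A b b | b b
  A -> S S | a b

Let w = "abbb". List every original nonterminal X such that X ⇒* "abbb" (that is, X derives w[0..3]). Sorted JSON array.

CNF form of G:
  S -> A X2 | T1 T1
  A -> S S | T0 T1
  T0 -> a
  T1 -> b
  X2 -> T1 T1

CYK fill — only the sub-triangle for w[0..3]:
  cell(0,0) a: {T0}  orig:{}
  cell(1,1) b: {T1}  orig:{}
  cell(2,2) b: {T1}  orig:{}
  cell(3,3) b: {T1}  orig:{}
  cell(0,1) ab: {A}
  cell(1,2) bb: {S,X2}  orig:{S}
  cell(2,3) bb: {S,X2}  orig:{S}
  cell(0,2) abb: ∅
  cell(1,3) bbb: ∅
  cell(0,3) abbb: {S}

Original NTs in T[0,3] deriving "abbb": ["S"]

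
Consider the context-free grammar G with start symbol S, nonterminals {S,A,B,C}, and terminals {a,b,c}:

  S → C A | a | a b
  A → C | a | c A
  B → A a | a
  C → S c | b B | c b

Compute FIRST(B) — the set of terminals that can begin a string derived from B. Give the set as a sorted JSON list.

FIRST sets, iterate to fixpoint:
round 1:
  A via A→a: +{a}
  A via A→c A: +{c}
  B via B→A a: +{a,c}
  C via C→b B: +{b}
  C via C→c b: +{c}
  S via S→C A: +{b,c}
  S via S→a: +{a}
  FIRST[S]={a,b,c}  FIRST[A]={a,c}  FIRST[B]={a,c}  FIRST[C]={b,c}
round 2:
  A via A→C: +{b}
  B via B→A a: +{b}
  C via C→S c: +{a}
  FIRST[S]={a,b,c}  FIRST[A]={a,b,c}  FIRST[B]={a,b,c}  FIRST[C]={a,b,c}
round 3: (no change)
  FIRST[S]={a,b,c}  FIRST[A]={a,b,c}  FIRST[B]={a,b,c}  FIRST[C]={a,b,c}

FIRST(B) = ["a", "b", "c"]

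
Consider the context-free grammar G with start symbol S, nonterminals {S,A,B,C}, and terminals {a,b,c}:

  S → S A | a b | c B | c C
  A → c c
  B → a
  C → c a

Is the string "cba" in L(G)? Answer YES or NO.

CNF form of G:
  S -> S A | T0 B | T0 C | T1 T2
  A -> T0 T0
  B -> a
  C -> T0 T1
  T0 -> c
  T1 -> a
  T2 -> b

Fill CYK table bottom-up:
  T[0,0] 'c' = {T0}  orig:{}
  T[1,1] 'b' = {T2}  orig:{}
  T[2,2] 'a' = {B,T1}  orig:{B}
  T[0,1] 'cb' = ∅
  T[1,2] 'ba' = ∅
  T[0,2] 'cba' = ∅

S ∉ T[0,2] ⇒ NO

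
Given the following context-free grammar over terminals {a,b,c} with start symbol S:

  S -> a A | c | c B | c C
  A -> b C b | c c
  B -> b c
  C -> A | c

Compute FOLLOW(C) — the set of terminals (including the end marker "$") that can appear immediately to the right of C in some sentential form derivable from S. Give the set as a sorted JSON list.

FIRST iteration:
pass 1:
  A via A→b C b: +{b}
  A via A→c c: +{c}
  B via B→b c: +{b}
  C via C→A: +{b,c}
  S via S→a A: +{a}
  S via S→c: +{c}
  S: {a,c}  A: {b,c}  B: {b}  C: {b,c}
pass 2: (no change)
  S: {a,c}  A: {b,c}  B: {b}  C: {b,c}

Compute FOLLOW by fixpoint:
initialize: $ ∈ FOLLOW(S)
round 1:
  A→b C b: FOLLOW(C) ⊇ FIRST(b) = {b}; new: +{b}
  C→A: FOLLOW(A) ⊇ FOLLOW(C) ⊇ {b}; new: +{b}
  S→a A: FOLLOW(A) ⊇ FOLLOW(S) ⊇ {$}; new: +{$}
  S→c B: FOLLOW(B) ⊇ FOLLOW(S) ⊇ {$}; new: +{$}
  S→c C: FOLLOW(C) ⊇ FOLLOW(S) ⊇ {$}; new: +{$}
  FOLLOW(S)={$}  FOLLOW(A)={$,b}  FOLLOW(B)={$}  FOLLOW(C)={$,b}
round 2: (no change)
  FOLLOW(S)={$}  FOLLOW(A)={$,b}  FOLLOW(B)={$}  FOLLOW(C)={$,b}

FOLLOW(C) = ["$", "b"]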